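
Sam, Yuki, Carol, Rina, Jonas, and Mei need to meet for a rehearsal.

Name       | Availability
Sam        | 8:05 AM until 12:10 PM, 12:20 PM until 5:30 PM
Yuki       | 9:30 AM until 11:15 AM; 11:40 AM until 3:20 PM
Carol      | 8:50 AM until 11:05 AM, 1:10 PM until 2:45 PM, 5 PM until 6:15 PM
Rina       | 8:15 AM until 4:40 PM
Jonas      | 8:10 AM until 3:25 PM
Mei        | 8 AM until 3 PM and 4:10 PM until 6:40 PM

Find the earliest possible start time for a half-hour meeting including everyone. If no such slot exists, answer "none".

Sam ∩ Yuki: 09:30-11:15, 11:40-12:10, 12:20-15:20.
Sam ∩ Yuki ∩ Carol: 09:30-11:05, 13:10-14:45.
Sam ∩ Yuki ∩ Carol ∩ Rina: 09:30-11:05, 13:10-14:45.
Sam ∩ Yuki ∩ Carol ∩ Rina ∩ Jonas: 09:30-11:05, 13:10-14:45.
Sam ∩ Yuki ∩ Carol ∩ Rina ∩ Jonas ∩ Mei: 09:30-11:05, 13:10-14:45.
The first common window of at least 30 minutes is 09:30-11:05, so the earliest start is 09:30.

09:30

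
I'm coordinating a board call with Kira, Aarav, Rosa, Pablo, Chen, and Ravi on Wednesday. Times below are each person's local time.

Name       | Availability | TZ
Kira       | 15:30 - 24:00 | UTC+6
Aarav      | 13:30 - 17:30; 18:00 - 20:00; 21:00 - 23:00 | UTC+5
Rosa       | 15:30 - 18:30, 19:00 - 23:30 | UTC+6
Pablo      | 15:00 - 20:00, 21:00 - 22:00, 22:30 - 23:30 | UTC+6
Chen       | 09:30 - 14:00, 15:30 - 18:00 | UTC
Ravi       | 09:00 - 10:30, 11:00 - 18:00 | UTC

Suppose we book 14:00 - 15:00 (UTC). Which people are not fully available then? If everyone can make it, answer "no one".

Chen, Pablo

Kira in UTC: 09:30-18:00 (subtract 6h to convert from UTC+6).
Aarav in UTC: 08:30-12:30, 13:00-15:00, 16:00-18:00 (subtract 5h to convert from UTC+5).
Rosa in UTC: 09:30-12:30, 13:00-17:30 (subtract 6h to convert from UTC+6).
Pablo in UTC: 09:00-14:00, 15:00-16:00, 16:30-17:30 (subtract 6h to convert from UTC+6).
Chen in UTC: 09:30-14:00, 15:30-18:00.
Ravi in UTC: 09:00-10:30, 11:00-18:00.
Kira: free for 14:00-15:00. Aarav: free for 14:00-15:00. Rosa: free for 14:00-15:00. Pablo: not fully free for 14:00-15:00. Chen: not fully free for 14:00-15:00. Ravi: free for 14:00-15:00.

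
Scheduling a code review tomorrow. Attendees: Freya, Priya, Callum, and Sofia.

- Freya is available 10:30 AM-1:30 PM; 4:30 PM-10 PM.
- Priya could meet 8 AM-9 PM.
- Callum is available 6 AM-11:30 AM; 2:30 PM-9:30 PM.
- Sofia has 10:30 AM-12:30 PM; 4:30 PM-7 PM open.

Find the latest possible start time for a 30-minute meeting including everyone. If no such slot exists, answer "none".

18:30

Freya ∩ Priya: 10:30-13:30, 16:30-21:00.
Freya ∩ Priya ∩ Callum: 10:30-11:30, 16:30-21:00.
Freya ∩ Priya ∩ Callum ∩ Sofia: 10:30-11:30, 16:30-19:00.
The last common window of at least 30 minutes is 16:30-19:00; a 30-minute meeting can start as late as 18:30 and still end by 19:00.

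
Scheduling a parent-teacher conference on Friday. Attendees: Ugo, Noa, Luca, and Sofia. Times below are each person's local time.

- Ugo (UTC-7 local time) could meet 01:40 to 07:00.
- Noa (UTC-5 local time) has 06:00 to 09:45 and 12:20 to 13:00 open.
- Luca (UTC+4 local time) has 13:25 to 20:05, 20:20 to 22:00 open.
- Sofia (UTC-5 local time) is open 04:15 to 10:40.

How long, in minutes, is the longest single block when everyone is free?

Ugo in UTC: 08:40-14:00 (add 7h to convert from UTC-7).
Noa in UTC: 11:00-14:45, 17:20-18:00 (add 5h to convert from UTC-5).
Luca in UTC: 09:25-16:05, 16:20-18:00 (subtract 4h to convert from UTC+4).
Sofia in UTC: 09:15-15:40 (add 5h to convert from UTC-5).
Ugo ∩ Noa: 11:00-14:00.
Ugo ∩ Noa ∩ Luca: 11:00-14:00.
Ugo ∩ Noa ∩ Luca ∩ Sofia: 11:00-14:00.
Those are the intersection windows.
The longest is 11:00-14:00 at 180 minutes.

180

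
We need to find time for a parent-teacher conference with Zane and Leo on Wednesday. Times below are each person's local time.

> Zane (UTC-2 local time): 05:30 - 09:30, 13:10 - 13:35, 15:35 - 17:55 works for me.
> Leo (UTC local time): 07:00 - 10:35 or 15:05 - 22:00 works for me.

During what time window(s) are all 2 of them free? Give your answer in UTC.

07:30-10:35, 15:10-15:35, 17:35-19:55

Zane in UTC: 07:30-11:30, 15:10-15:35, 17:35-19:55 (add 2h to convert from UTC-2).
Leo in UTC: 07:00-10:35, 15:05-22:00.
Zane ∩ Leo: 07:30-10:35, 15:10-15:35, 17:35-19:55.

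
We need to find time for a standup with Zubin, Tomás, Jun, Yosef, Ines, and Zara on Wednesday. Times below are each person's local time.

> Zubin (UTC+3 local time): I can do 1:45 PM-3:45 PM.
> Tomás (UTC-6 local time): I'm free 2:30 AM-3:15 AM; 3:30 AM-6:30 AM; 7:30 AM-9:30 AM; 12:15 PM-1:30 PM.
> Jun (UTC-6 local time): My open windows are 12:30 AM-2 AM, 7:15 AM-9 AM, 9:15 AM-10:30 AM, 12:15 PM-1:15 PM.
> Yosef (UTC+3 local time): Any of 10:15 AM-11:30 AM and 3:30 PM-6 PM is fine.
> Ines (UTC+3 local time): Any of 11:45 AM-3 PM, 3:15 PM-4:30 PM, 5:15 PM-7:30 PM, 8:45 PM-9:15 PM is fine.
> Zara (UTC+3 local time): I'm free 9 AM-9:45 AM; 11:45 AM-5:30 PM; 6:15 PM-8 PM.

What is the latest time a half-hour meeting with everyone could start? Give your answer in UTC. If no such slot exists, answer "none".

Zubin in UTC: 10:45-12:45 (subtract 3h to convert from UTC+3).
Tomás in UTC: 08:30-09:15, 09:30-12:30, 13:30-15:30, 18:15-19:30 (add 6h to convert from UTC-6).
Jun in UTC: 06:30-08:00, 13:15-15:00, 15:15-16:30, 18:15-19:15 (add 6h to convert from UTC-6).
Yosef in UTC: 07:15-08:30, 12:30-15:00 (subtract 3h to convert from UTC+3).
Ines in UTC: 08:45-12:00, 12:15-13:30, 14:15-16:30, 17:45-18:15 (subtract 3h to convert from UTC+3).
Zara in UTC: 06:00-06:45, 08:45-14:30, 15:15-17:00 (subtract 3h to convert from UTC+3).
Zubin ∩ Tomás: 10:45-12:30.
Zubin ∩ Tomás ∩ Jun: ∅.
Zubin ∩ Tomás ∩ Jun ∩ Yosef: ∅.
Zubin ∩ Tomás ∩ Jun ∩ Yosef ∩ Ines: ∅.
Zubin ∩ Tomás ∩ Jun ∩ Yosef ∩ Ines ∩ Zara: ∅.
There is no time when everyone is free.
No common window is at least 30 minutes long.

none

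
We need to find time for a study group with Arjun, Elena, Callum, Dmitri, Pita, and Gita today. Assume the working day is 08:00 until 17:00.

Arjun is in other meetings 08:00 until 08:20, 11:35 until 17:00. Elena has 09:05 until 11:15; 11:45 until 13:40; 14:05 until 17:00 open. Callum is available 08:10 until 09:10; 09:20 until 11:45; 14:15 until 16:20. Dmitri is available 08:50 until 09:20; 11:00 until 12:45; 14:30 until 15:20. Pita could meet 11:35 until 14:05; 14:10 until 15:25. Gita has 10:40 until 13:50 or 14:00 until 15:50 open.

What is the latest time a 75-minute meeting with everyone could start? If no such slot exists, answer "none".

none

Arjun free: 08:20-11:35 (invert busy blocks within the working day).
Elena free: 09:05-11:15, 11:45-13:40, 14:05-17:00.
Callum free: 08:10-09:10, 09:20-11:45, 14:15-16:20.
Dmitri free: 08:50-09:20, 11:00-12:45, 14:30-15:20.
Pita free: 11:35-14:05, 14:10-15:25.
Gita free: 10:40-13:50, 14:00-15:50.
Arjun ∩ Elena: 09:05-11:15.
Arjun ∩ Elena ∩ Callum: 09:05-09:10, 09:20-11:15.
Arjun ∩ Elena ∩ Callum ∩ Dmitri: 09:05-09:10, 11:00-11:15.
Arjun ∩ Elena ∩ Callum ∩ Dmitri ∩ Pita: ∅.
Arjun ∩ Elena ∩ Callum ∩ Dmitri ∩ Pita ∩ Gita: ∅.
There is no time when everyone is free.
No common window is at least 75 minutes long.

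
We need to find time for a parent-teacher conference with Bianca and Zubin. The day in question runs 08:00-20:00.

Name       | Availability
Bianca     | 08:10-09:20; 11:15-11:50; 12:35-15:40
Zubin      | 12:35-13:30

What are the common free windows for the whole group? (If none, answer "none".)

12:35-13:30

Bianca ∩ Zubin: 12:35-13:30.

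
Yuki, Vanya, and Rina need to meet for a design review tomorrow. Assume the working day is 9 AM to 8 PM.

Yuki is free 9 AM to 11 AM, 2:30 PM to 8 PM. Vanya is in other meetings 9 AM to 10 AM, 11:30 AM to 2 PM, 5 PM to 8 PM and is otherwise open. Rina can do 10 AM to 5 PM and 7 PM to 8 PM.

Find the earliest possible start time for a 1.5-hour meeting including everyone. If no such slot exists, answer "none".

Yuki free: 09:00-11:00, 14:30-20:00.
Vanya free: 10:00-11:30, 14:00-17:00 (invert busy blocks within the working day).
Rina free: 10:00-17:00, 19:00-20:00.
Yuki ∩ Vanya: 10:00-11:00, 14:30-17:00.
Yuki ∩ Vanya ∩ Rina: 10:00-11:00, 14:30-17:00.
The first common window of at least 90 minutes is 14:30-17:00, so the earliest start is 14:30.

14:30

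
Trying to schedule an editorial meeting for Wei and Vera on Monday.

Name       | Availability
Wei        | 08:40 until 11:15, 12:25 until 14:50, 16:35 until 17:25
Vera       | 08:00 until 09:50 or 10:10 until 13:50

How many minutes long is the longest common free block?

Wei ∩ Vera: 08:40-09:50, 10:10-11:15, 12:25-13:50.
The longest is 12:25-13:50 at 85 minutes.

85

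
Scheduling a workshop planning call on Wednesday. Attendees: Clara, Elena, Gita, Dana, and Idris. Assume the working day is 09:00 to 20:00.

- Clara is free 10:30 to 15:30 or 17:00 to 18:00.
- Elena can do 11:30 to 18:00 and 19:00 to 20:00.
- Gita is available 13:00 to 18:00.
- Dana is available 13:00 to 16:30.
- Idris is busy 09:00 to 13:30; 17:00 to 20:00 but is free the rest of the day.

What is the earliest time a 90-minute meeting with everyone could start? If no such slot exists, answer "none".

Clara free: 10:30-15:30, 17:00-18:00.
Elena free: 11:30-18:00, 19:00-20:00.
Gita free: 13:00-18:00.
Dana free: 13:00-16:30.
Idris free: 13:30-17:00 (invert busy blocks within the working day).
Clara ∩ Elena: 11:30-15:30, 17:00-18:00.
Clara ∩ Elena ∩ Gita: 13:00-15:30, 17:00-18:00.
Clara ∩ Elena ∩ Gita ∩ Dana: 13:00-15:30.
Clara ∩ Elena ∩ Gita ∩ Dana ∩ Idris: 13:30-15:30.
Those are the intersection windows.
The first common window of at least 90 minutes is 13:30-15:30, so the earliest start is 13:30.

13:30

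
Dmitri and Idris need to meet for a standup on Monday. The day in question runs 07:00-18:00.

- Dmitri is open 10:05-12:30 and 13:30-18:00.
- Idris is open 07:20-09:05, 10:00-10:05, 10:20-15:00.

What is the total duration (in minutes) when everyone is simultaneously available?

220

Dmitri ∩ Idris: 10:20-12:30, 13:30-15:00.
Summing the common windows: 130 + 90 = 220 minutes.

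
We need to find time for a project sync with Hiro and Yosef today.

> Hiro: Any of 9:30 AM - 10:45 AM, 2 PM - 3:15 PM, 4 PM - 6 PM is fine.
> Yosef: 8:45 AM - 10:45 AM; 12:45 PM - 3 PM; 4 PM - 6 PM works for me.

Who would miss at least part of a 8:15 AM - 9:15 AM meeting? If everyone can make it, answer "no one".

Hiro: not fully free for 08:15-09:15. Yosef: not fully free for 08:15-09:15.

Hiro, Yosef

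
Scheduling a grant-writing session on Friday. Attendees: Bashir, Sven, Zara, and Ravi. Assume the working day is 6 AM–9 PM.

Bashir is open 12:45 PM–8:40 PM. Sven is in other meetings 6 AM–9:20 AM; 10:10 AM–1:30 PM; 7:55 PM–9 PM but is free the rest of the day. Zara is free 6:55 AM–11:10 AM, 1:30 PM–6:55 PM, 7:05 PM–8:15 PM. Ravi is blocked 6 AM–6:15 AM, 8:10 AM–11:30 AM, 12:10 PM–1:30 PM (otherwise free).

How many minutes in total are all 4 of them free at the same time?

Bashir free: 12:45-20:40.
Sven free: 09:20-10:10, 13:30-19:55 (invert busy blocks within the working day).
Zara free: 06:55-11:10, 13:30-18:55, 19:05-20:15.
Ravi free: 06:15-08:10, 11:30-12:10, 13:30-21:00 (invert busy blocks within the working day).
Bashir ∩ Sven: 13:30-19:55.
Bashir ∩ Sven ∩ Zara: 13:30-18:55, 19:05-19:55.
Bashir ∩ Sven ∩ Zara ∩ Ravi: 13:30-18:55, 19:05-19:55.
So the common availability across everyone is 13:30-18:55, 19:05-19:55.
Summing the common windows: 325 + 50 = 375 minutes.

375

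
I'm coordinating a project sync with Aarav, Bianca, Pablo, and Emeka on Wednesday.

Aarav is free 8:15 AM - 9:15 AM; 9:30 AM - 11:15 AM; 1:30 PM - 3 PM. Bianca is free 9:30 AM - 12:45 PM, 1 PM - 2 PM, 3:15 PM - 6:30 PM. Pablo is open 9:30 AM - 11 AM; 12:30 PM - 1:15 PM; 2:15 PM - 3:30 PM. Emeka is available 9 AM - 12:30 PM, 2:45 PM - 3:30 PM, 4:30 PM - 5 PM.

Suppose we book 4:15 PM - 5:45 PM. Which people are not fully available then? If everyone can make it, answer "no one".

Aarav: not fully free for 16:15-17:45. Bianca: free for 16:15-17:45. Pablo: not fully free for 16:15-17:45. Emeka: not fully free for 16:15-17:45.

Aarav, Emeka, Pablo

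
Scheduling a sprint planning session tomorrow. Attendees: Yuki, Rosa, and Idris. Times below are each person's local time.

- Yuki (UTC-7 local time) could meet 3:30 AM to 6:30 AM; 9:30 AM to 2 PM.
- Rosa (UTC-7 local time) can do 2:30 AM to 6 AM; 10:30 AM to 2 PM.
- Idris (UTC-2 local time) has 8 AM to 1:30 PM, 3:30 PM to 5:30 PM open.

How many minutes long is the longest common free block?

150

Yuki in UTC: 10:30-13:30, 16:30-21:00 (add 7h to convert from UTC-7).
Rosa in UTC: 09:30-13:00, 17:30-21:00 (add 7h to convert from UTC-7).
Idris in UTC: 10:00-15:30, 17:30-19:30 (add 2h to convert from UTC-2).
Yuki ∩ Rosa: 10:30-13:00, 17:30-21:00.
Yuki ∩ Rosa ∩ Idris: 10:30-13:00, 17:30-19:30.
The longest is 10:30-13:00 at 150 minutes.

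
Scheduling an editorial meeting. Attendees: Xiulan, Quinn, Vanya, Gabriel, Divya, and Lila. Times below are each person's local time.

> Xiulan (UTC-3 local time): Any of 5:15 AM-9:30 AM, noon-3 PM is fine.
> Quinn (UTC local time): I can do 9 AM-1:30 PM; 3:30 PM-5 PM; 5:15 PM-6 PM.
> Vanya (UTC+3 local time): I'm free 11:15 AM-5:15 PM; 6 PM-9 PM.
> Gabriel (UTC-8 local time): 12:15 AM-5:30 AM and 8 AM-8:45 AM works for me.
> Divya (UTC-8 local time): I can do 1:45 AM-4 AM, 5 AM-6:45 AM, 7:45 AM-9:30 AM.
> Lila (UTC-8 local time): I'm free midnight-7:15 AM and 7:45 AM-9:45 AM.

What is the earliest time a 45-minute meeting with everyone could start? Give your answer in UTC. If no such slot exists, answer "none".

09:45

Xiulan in UTC: 08:15-12:30, 15:00-18:00 (add 3h to convert from UTC-3).
Quinn in UTC: 09:00-13:30, 15:30-17:00, 17:15-18:00.
Vanya in UTC: 08:15-14:15, 15:00-18:00 (subtract 3h to convert from UTC+3).
Gabriel in UTC: 08:15-13:30, 16:00-16:45 (add 8h to convert from UTC-8).
Divya in UTC: 09:45-12:00, 13:00-14:45, 15:45-17:30 (add 8h to convert from UTC-8).
Lila in UTC: 08:00-15:15, 15:45-17:45 (add 8h to convert from UTC-8).
Xiulan ∩ Quinn: 09:00-12:30, 15:30-17:00, 17:15-18:00.
Xiulan ∩ Quinn ∩ Vanya: 09:00-12:30, 15:30-17:00, 17:15-18:00.
Xiulan ∩ Quinn ∩ Vanya ∩ Gabriel: 09:00-12:30, 16:00-16:45.
Xiulan ∩ Quinn ∩ Vanya ∩ Gabriel ∩ Divya: 09:45-12:00, 16:00-16:45.
Xiulan ∩ Quinn ∩ Vanya ∩ Gabriel ∩ Divya ∩ Lila: 09:45-12:00, 16:00-16:45.
So the common availability across everyone is 09:45-12:00, 16:00-16:45.
The first common window of at least 45 minutes is 09:45-12:00, so the earliest start is 09:45.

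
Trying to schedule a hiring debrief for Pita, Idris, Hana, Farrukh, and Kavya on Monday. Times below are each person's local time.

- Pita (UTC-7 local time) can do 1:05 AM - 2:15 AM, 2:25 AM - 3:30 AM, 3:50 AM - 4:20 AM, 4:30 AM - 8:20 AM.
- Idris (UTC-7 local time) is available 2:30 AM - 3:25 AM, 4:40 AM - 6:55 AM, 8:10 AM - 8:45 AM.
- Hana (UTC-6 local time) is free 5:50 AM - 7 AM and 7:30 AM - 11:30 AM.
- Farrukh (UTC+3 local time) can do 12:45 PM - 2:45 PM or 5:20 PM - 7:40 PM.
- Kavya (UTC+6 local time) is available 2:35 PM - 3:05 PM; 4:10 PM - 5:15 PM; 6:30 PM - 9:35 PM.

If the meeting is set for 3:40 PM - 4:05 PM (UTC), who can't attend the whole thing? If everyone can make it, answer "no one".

Idris, Kavya, Pita

Pita in UTC: 08:05-09:15, 09:25-10:30, 10:50-11:20, 11:30-15:20 (add 7h to convert from UTC-7).
Idris in UTC: 09:30-10:25, 11:40-13:55, 15:10-15:45 (add 7h to convert from UTC-7).
Hana in UTC: 11:50-13:00, 13:30-17:30 (add 6h to convert from UTC-6).
Farrukh in UTC: 09:45-11:45, 14:20-16:40 (subtract 3h to convert from UTC+3).
Kavya in UTC: 08:35-09:05, 10:10-11:15, 12:30-15:35 (subtract 6h to convert from UTC+6).
Pita: not fully free for 15:40-16:05. Idris: not fully free for 15:40-16:05. Hana: free for 15:40-16:05. Farrukh: free for 15:40-16:05. Kavya: not fully free for 15:40-16:05.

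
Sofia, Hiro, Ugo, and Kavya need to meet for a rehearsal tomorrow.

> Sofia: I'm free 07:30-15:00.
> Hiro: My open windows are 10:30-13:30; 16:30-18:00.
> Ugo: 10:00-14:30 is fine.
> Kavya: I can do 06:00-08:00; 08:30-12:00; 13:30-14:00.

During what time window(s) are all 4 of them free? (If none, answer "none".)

10:30-12:00

Sofia ∩ Hiro: 10:30-13:30.
Sofia ∩ Hiro ∩ Ugo: 10:30-13:30.
Sofia ∩ Hiro ∩ Ugo ∩ Kavya: 10:30-12:00.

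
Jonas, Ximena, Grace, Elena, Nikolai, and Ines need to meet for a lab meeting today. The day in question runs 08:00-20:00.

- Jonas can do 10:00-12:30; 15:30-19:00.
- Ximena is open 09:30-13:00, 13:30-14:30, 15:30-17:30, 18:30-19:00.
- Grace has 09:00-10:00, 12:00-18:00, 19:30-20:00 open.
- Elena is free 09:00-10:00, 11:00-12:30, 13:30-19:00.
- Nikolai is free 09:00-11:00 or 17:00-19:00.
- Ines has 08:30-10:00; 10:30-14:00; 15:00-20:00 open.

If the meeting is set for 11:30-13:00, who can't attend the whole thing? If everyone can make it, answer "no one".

Elena, Grace, Jonas, Nikolai

Jonas: not fully free for 11:30-13:00. Ximena: free for 11:30-13:00. Grace: not fully free for 11:30-13:00. Elena: not fully free for 11:30-13:00. Nikolai: not fully free for 11:30-13:00. Ines: free for 11:30-13:00.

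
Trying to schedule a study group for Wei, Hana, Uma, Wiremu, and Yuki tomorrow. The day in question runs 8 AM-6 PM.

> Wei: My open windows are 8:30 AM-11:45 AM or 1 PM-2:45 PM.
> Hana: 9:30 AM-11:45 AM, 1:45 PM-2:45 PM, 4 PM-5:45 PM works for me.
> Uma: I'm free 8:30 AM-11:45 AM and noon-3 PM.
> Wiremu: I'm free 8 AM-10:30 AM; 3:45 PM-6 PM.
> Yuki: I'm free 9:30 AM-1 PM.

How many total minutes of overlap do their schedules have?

60

Wei ∩ Hana: 09:30-11:45, 13:45-14:45.
Wei ∩ Hana ∩ Uma: 09:30-11:45, 13:45-14:45.
Wei ∩ Hana ∩ Uma ∩ Wiremu: 09:30-10:30.
Wei ∩ Hana ∩ Uma ∩ Wiremu ∩ Yuki: 09:30-10:30.
That's a single block of 60 minutes.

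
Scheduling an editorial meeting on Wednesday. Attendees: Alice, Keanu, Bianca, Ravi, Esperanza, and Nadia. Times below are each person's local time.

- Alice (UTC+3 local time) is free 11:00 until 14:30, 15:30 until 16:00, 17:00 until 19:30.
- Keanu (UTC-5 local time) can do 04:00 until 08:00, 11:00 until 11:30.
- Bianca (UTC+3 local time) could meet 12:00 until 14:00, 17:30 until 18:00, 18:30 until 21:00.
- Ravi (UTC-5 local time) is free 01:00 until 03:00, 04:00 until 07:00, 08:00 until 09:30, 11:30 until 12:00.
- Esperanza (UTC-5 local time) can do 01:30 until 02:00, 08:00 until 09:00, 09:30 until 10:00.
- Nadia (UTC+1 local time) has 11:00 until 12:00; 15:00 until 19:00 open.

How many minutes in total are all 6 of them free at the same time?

0

Alice in UTC: 08:00-11:30, 12:30-13:00, 14:00-16:30 (subtract 3h to convert from UTC+3).
Keanu in UTC: 09:00-13:00, 16:00-16:30 (add 5h to convert from UTC-5).
Bianca in UTC: 09:00-11:00, 14:30-15:00, 15:30-18:00 (subtract 3h to convert from UTC+3).
Ravi in UTC: 06:00-08:00, 09:00-12:00, 13:00-14:30, 16:30-17:00 (add 5h to convert from UTC-5).
Esperanza in UTC: 06:30-07:00, 13:00-14:00, 14:30-15:00 (add 5h to convert from UTC-5).
Nadia in UTC: 10:00-11:00, 14:00-18:00 (subtract 1h to convert from UTC+1).
Alice ∩ Keanu: 09:00-11:30, 12:30-13:00, 16:00-16:30.
Alice ∩ Keanu ∩ Bianca: 09:00-11:00, 16:00-16:30.
Alice ∩ Keanu ∩ Bianca ∩ Ravi: 09:00-11:00.
Alice ∩ Keanu ∩ Bianca ∩ Ravi ∩ Esperanza: ∅.
Alice ∩ Keanu ∩ Bianca ∩ Ravi ∩ Esperanza ∩ Nadia: ∅.
There is no time when everyone is free.
There is no common window, so the total is 0 minutes.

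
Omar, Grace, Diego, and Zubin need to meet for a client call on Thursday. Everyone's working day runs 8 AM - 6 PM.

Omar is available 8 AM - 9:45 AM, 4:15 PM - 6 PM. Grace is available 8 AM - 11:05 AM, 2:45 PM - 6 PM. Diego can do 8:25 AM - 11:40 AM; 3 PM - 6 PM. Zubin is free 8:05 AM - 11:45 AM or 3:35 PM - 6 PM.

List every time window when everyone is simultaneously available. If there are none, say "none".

Omar ∩ Grace: 08:00-09:45, 16:15-18:00.
Omar ∩ Grace ∩ Diego: 08:25-09:45, 16:15-18:00.
Omar ∩ Grace ∩ Diego ∩ Zubin: 08:25-09:45, 16:15-18:00.

08:25-09:45, 16:15-18:00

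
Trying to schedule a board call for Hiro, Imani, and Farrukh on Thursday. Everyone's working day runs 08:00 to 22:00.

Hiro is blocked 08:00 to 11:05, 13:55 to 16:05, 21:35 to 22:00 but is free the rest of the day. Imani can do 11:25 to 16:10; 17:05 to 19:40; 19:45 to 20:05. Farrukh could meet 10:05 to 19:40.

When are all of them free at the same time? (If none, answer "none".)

Hiro free: 11:05-13:55, 16:05-21:35 (invert busy blocks within the working day).
Imani free: 11:25-16:10, 17:05-19:40, 19:45-20:05.
Farrukh free: 10:05-19:40.
Hiro ∩ Imani: 11:25-13:55, 16:05-16:10, 17:05-19:40, 19:45-20:05.
Hiro ∩ Imani ∩ Farrukh: 11:25-13:55, 16:05-16:10, 17:05-19:40.

11:25-13:55, 16:05-16:10, 17:05-19:40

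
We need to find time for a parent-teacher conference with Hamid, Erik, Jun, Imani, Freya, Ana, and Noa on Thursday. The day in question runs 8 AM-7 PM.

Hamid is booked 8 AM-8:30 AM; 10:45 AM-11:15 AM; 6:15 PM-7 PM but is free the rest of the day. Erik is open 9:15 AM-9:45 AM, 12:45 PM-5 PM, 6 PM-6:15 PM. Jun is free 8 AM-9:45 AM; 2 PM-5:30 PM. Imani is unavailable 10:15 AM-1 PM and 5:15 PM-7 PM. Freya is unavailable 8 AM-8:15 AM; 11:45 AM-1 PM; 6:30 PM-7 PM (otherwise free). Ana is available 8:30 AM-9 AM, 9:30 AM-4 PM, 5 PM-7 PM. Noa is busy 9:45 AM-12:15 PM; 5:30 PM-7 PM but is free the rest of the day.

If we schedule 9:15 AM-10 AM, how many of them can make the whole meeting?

Hamid free: 08:30-10:45, 11:15-18:15 (invert busy blocks within the working day).
Erik free: 09:15-09:45, 12:45-17:00, 18:00-18:15.
Jun free: 08:00-09:45, 14:00-17:30.
Imani free: 08:00-10:15, 13:00-17:15 (invert busy blocks within the working day).
Freya free: 08:15-11:45, 13:00-18:30 (invert busy blocks within the working day).
Ana free: 08:30-09:00, 09:30-16:00, 17:00-19:00.
Noa free: 08:00-09:45, 12:15-17:30 (invert busy blocks within the working day).
Hamid, Imani, and Freya can make the full 09:15-10:00 slot — that's 3.

3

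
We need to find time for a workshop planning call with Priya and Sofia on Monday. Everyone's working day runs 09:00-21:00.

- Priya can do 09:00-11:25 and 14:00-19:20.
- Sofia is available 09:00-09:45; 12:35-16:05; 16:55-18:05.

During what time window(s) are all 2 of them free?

Priya ∩ Sofia: 09:00-09:45, 14:00-16:05, 16:55-18:05.

09:00-09:45, 14:00-16:05, 16:55-18:05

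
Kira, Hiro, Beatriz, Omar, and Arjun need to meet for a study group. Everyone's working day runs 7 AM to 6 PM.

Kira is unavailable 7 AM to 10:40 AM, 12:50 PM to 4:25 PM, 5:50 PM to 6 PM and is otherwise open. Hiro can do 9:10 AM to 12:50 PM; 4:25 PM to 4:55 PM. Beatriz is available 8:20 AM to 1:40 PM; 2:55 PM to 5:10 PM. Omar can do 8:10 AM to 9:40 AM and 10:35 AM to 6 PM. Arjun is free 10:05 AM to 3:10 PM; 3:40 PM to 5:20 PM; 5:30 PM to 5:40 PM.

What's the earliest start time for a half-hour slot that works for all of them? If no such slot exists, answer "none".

10:40

Kira free: 10:40-12:50, 16:25-17:50 (invert busy blocks within the working day).
Hiro free: 09:10-12:50, 16:25-16:55.
Beatriz free: 08:20-13:40, 14:55-17:10.
Omar free: 08:10-09:40, 10:35-18:00.
Arjun free: 10:05-15:10, 15:40-17:20, 17:30-17:40.
Kira ∩ Hiro: 10:40-12:50, 16:25-16:55.
Kira ∩ Hiro ∩ Beatriz: 10:40-12:50, 16:25-16:55.
Kira ∩ Hiro ∩ Beatriz ∩ Omar: 10:40-12:50, 16:25-16:55.
Kira ∩ Hiro ∩ Beatriz ∩ Omar ∩ Arjun: 10:40-12:50, 16:25-16:55.
So the common availability across everyone is 10:40-12:50, 16:25-16:55.
The first common window of at least 30 minutes is 10:40-12:50, so the earliest start is 10:40.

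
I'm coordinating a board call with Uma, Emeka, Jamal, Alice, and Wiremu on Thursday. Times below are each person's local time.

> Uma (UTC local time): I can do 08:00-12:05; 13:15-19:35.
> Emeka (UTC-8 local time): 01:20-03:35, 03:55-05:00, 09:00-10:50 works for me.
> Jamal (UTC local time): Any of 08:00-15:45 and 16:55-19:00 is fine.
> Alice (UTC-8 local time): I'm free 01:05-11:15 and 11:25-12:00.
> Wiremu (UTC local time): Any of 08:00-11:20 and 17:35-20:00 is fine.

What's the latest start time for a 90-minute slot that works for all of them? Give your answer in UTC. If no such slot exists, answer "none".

Uma in UTC: 08:00-12:05, 13:15-19:35.
Emeka in UTC: 09:20-11:35, 11:55-13:00, 17:00-18:50 (add 8h to convert from UTC-8).
Jamal in UTC: 08:00-15:45, 16:55-19:00.
Alice in UTC: 09:05-19:15, 19:25-20:00 (add 8h to convert from UTC-8).
Wiremu in UTC: 08:00-11:20, 17:35-20:00.
Uma ∩ Emeka: 09:20-11:35, 11:55-12:05, 17:00-18:50.
Uma ∩ Emeka ∩ Jamal: 09:20-11:35, 11:55-12:05, 17:00-18:50.
Uma ∩ Emeka ∩ Jamal ∩ Alice: 09:20-11:35, 11:55-12:05, 17:00-18:50.
Uma ∩ Emeka ∩ Jamal ∩ Alice ∩ Wiremu: 09:20-11:20, 17:35-18:50.
The last common window of at least 90 minutes is 09:20-11:20; a 90-minute meeting can start as late as 09:50 and still end by 11:20.

09:50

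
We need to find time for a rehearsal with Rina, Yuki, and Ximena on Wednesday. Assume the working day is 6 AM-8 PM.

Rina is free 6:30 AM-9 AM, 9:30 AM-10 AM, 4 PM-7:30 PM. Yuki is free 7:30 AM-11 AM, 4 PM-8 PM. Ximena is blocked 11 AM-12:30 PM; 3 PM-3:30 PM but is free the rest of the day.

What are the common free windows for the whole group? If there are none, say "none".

07:30-09:00, 09:30-10:00, 16:00-19:30

Rina free: 06:30-09:00, 09:30-10:00, 16:00-19:30.
Yuki free: 07:30-11:00, 16:00-20:00.
Ximena free: 06:00-11:00, 12:30-15:00, 15:30-20:00 (invert busy blocks within the working day).
Rina ∩ Yuki: 07:30-09:00, 09:30-10:00, 16:00-19:30.
Rina ∩ Yuki ∩ Ximena: 07:30-09:00, 09:30-10:00, 16:00-19:30.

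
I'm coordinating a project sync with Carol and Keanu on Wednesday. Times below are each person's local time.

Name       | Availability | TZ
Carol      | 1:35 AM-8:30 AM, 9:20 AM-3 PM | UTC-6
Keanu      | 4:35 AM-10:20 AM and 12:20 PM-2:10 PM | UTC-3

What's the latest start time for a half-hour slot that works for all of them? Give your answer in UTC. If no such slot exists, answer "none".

16:40

Carol in UTC: 07:35-14:30, 15:20-21:00 (add 6h to convert from UTC-6).
Keanu in UTC: 07:35-13:20, 15:20-17:10 (add 3h to convert from UTC-3).
Carol ∩ Keanu: 07:35-13:20, 15:20-17:10.
The last common window of at least 30 minutes is 15:20-17:10; a 30-minute meeting can start as late as 16:40 and still end by 17:10.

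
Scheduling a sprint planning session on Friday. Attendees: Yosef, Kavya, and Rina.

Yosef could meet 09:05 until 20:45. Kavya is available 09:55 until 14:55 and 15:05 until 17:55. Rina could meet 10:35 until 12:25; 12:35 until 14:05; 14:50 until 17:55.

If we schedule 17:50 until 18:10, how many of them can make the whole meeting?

Yosef can make the full 17:50-18:10 slot — that's 1.

1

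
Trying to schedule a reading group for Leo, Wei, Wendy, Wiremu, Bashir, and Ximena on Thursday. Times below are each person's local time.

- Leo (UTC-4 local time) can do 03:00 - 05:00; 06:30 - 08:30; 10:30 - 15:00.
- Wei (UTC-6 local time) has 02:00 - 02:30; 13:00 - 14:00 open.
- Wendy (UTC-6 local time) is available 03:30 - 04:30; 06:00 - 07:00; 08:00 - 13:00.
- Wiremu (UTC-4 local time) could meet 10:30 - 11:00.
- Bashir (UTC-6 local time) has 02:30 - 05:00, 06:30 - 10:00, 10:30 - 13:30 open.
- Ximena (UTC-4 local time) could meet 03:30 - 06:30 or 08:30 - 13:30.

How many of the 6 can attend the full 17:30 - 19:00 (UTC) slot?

3

Leo in UTC: 07:00-09:00, 10:30-12:30, 14:30-19:00 (add 4h to convert from UTC-4).
Wei in UTC: 08:00-08:30, 19:00-20:00 (add 6h to convert from UTC-6).
Wendy in UTC: 09:30-10:30, 12:00-13:00, 14:00-19:00 (add 6h to convert from UTC-6).
Wiremu in UTC: 14:30-15:00 (add 4h to convert from UTC-4).
Bashir in UTC: 08:30-11:00, 12:30-16:00, 16:30-19:30 (add 6h to convert from UTC-6).
Ximena in UTC: 07:30-10:30, 12:30-17:30 (add 4h to convert from UTC-4).
Leo, Wendy, and Bashir can make the full 17:30-19:00 slot — that's 3.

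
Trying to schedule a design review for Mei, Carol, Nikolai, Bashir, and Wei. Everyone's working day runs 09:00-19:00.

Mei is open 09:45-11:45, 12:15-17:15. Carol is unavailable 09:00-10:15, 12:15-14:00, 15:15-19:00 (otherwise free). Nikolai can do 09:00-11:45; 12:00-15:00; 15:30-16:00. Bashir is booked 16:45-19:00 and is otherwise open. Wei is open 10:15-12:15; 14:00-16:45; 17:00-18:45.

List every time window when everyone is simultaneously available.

Mei free: 09:45-11:45, 12:15-17:15.
Carol free: 10:15-12:15, 14:00-15:15 (invert busy blocks within the working day).
Nikolai free: 09:00-11:45, 12:00-15:00, 15:30-16:00.
Bashir free: 09:00-16:45 (invert busy blocks within the working day).
Wei free: 10:15-12:15, 14:00-16:45, 17:00-18:45.
Mei ∩ Carol: 10:15-11:45, 14:00-15:15.
Mei ∩ Carol ∩ Nikolai: 10:15-11:45, 14:00-15:00.
Mei ∩ Carol ∩ Nikolai ∩ Bashir: 10:15-11:45, 14:00-15:00.
Mei ∩ Carol ∩ Nikolai ∩ Bashir ∩ Wei: 10:15-11:45, 14:00-15:00.

10:15-11:45, 14:00-15:00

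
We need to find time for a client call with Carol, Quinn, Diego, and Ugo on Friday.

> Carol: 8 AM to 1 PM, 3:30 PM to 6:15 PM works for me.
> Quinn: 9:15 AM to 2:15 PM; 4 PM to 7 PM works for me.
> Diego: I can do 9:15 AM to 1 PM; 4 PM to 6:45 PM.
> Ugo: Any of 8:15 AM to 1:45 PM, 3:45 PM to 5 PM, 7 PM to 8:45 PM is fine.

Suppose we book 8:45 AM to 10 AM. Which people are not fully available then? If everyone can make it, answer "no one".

Diego, Quinn

Carol: free for 08:45-10:00. Quinn: not fully free for 08:45-10:00. Diego: not fully free for 08:45-10:00. Ugo: free for 08:45-10:00.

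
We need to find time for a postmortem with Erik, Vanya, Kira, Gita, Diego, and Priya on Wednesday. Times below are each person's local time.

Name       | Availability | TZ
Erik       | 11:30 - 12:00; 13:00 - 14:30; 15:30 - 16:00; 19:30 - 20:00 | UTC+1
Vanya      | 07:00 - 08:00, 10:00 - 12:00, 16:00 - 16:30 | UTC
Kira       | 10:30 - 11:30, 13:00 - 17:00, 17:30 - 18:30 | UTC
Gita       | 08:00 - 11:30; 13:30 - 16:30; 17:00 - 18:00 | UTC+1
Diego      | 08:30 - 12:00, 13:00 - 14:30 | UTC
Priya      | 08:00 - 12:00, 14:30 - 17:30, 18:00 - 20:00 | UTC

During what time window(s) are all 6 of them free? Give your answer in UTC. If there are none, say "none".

Erik in UTC: 10:30-11:00, 12:00-13:30, 14:30-15:00, 18:30-19:00 (subtract 1h to convert from UTC+1).
Vanya in UTC: 07:00-08:00, 10:00-12:00, 16:00-16:30.
Kira in UTC: 10:30-11:30, 13:00-17:00, 17:30-18:30.
Gita in UTC: 07:00-10:30, 12:30-15:30, 16:00-17:00 (subtract 1h to convert from UTC+1).
Diego in UTC: 08:30-12:00, 13:00-14:30.
Priya in UTC: 08:00-12:00, 14:30-17:30, 18:00-20:00.
Erik ∩ Vanya: 10:30-11:00.
Erik ∩ Vanya ∩ Kira: 10:30-11:00.
Erik ∩ Vanya ∩ Kira ∩ Gita: ∅.
Erik ∩ Vanya ∩ Kira ∩ Gita ∩ Diego: ∅.
Erik ∩ Vanya ∩ Kira ∩ Gita ∩ Diego ∩ Priya: ∅.
There is no time when everyone is free.

none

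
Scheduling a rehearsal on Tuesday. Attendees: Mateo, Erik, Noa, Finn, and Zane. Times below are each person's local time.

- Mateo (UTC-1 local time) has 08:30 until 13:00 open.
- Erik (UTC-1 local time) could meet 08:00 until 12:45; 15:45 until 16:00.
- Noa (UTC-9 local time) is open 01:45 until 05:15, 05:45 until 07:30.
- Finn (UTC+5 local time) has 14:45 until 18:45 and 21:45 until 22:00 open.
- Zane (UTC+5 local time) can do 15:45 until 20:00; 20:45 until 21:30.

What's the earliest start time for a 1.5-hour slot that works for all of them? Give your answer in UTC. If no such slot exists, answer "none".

10:45

Mateo in UTC: 09:30-14:00 (add 1h to convert from UTC-1).
Erik in UTC: 09:00-13:45, 16:45-17:00 (add 1h to convert from UTC-1).
Noa in UTC: 10:45-14:15, 14:45-16:30 (add 9h to convert from UTC-9).
Finn in UTC: 09:45-13:45, 16:45-17:00 (subtract 5h to convert from UTC+5).
Zane in UTC: 10:45-15:00, 15:45-16:30 (subtract 5h to convert from UTC+5).
Mateo ∩ Erik: 09:30-13:45.
Mateo ∩ Erik ∩ Noa: 10:45-13:45.
Mateo ∩ Erik ∩ Noa ∩ Finn: 10:45-13:45.
Mateo ∩ Erik ∩ Noa ∩ Finn ∩ Zane: 10:45-13:45.
The first common window of at least 90 minutes is 10:45-13:45, so the earliest start is 10:45.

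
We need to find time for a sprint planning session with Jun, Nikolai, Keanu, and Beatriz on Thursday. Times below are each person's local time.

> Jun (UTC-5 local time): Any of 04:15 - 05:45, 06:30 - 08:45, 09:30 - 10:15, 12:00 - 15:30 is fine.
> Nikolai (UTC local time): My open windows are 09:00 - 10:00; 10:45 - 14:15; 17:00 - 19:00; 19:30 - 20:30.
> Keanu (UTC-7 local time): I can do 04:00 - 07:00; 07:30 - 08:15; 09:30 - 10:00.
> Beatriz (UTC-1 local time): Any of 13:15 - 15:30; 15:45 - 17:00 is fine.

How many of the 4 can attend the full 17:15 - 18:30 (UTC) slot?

Jun in UTC: 09:15-10:45, 11:30-13:45, 14:30-15:15, 17:00-20:30 (add 5h to convert from UTC-5).
Nikolai in UTC: 09:00-10:00, 10:45-14:15, 17:00-19:00, 19:30-20:30.
Keanu in UTC: 11:00-14:00, 14:30-15:15, 16:30-17:00 (add 7h to convert from UTC-7).
Beatriz in UTC: 14:15-16:30, 16:45-18:00 (add 1h to convert from UTC-1).
Jun and Nikolai can make the full 17:15-18:30 slot — that's 2.

2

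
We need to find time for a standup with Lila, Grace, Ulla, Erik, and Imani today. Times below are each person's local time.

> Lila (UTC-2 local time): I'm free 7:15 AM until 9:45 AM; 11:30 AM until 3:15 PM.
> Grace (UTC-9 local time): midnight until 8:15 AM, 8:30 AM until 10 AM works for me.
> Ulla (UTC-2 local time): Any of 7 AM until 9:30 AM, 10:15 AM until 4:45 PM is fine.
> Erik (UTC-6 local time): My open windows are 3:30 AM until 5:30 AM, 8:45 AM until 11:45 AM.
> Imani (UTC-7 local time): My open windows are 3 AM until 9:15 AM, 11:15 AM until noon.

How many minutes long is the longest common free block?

Lila in UTC: 09:15-11:45, 13:30-17:15 (add 2h to convert from UTC-2).
Grace in UTC: 09:00-17:15, 17:30-19:00 (add 9h to convert from UTC-9).
Ulla in UTC: 09:00-11:30, 12:15-18:45 (add 2h to convert from UTC-2).
Erik in UTC: 09:30-11:30, 14:45-17:45 (add 6h to convert from UTC-6).
Imani in UTC: 10:00-16:15, 18:15-19:00 (add 7h to convert from UTC-7).
Lila ∩ Grace: 09:15-11:45, 13:30-17:15.
Lila ∩ Grace ∩ Ulla: 09:15-11:30, 13:30-17:15.
Lila ∩ Grace ∩ Ulla ∩ Erik: 09:30-11:30, 14:45-17:15.
Lila ∩ Grace ∩ Ulla ∩ Erik ∩ Imani: 10:00-11:30, 14:45-16:15.
So the common availability across everyone is 10:00-11:30, 14:45-16:15.
The longest is 10:00-11:30 at 90 minutes.

90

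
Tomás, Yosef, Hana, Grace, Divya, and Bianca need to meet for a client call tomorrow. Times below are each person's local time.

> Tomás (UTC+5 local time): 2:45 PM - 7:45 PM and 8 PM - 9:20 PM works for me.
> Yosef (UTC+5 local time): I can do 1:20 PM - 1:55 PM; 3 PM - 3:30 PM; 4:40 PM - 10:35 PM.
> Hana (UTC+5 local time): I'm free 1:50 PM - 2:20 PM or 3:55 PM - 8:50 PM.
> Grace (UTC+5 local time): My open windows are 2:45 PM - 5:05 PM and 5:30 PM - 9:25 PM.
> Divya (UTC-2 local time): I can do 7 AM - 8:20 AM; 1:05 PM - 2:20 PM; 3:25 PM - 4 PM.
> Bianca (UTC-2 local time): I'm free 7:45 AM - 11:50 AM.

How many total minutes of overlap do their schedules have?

Tomás in UTC: 09:45-14:45, 15:00-16:20 (subtract 5h to convert from UTC+5).
Yosef in UTC: 08:20-08:55, 10:00-10:30, 11:40-17:35 (subtract 5h to convert from UTC+5).
Hana in UTC: 08:50-09:20, 10:55-15:50 (subtract 5h to convert from UTC+5).
Grace in UTC: 09:45-12:05, 12:30-16:25 (subtract 5h to convert from UTC+5).
Divya in UTC: 09:00-10:20, 15:05-16:20, 17:25-18:00 (add 2h to convert from UTC-2).
Bianca in UTC: 09:45-13:50 (add 2h to convert from UTC-2).
Tomás ∩ Yosef: 10:00-10:30, 11:40-14:45, 15:00-16:20.
Tomás ∩ Yosef ∩ Hana: 11:40-14:45, 15:00-15:50.
Tomás ∩ Yosef ∩ Hana ∩ Grace: 11:40-12:05, 12:30-14:45, 15:00-15:50.
Tomás ∩ Yosef ∩ Hana ∩ Grace ∩ Divya: 15:05-15:50.
Tomás ∩ Yosef ∩ Hana ∩ Grace ∩ Divya ∩ Bianca: ∅.
There is no time when everyone is free.
There is no common window, so the total is 0 minutes.

0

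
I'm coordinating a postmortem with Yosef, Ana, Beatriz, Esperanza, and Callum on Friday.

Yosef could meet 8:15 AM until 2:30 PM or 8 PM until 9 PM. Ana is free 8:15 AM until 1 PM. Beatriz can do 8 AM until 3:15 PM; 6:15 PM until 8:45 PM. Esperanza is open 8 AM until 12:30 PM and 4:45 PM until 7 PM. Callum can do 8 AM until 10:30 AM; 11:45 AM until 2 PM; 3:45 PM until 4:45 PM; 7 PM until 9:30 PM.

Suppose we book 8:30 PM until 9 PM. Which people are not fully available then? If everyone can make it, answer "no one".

Ana, Beatriz, Esperanza

Yosef: free for 20:30-21:00. Ana: not fully free for 20:30-21:00. Beatriz: not fully free for 20:30-21:00. Esperanza: not fully free for 20:30-21:00. Callum: free for 20:30-21:00.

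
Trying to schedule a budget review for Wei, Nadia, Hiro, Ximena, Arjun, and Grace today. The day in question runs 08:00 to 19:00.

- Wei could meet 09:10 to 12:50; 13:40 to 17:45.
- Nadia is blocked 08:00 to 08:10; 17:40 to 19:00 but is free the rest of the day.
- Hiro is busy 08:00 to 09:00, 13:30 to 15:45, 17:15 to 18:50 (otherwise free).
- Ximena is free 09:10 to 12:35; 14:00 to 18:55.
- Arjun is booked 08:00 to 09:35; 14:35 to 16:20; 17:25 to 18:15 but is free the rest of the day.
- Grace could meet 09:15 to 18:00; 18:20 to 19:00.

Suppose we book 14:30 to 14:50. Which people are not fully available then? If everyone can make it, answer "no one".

Wei free: 09:10-12:50, 13:40-17:45.
Nadia free: 08:10-17:40 (invert busy blocks within the working day).
Hiro free: 09:00-13:30, 15:45-17:15, 18:50-19:00 (invert busy blocks within the working day).
Ximena free: 09:10-12:35, 14:00-18:55.
Arjun free: 09:35-14:35, 16:20-17:25, 18:15-19:00 (invert busy blocks within the working day).
Grace free: 09:15-18:00, 18:20-19:00.
Wei: free for 14:30-14:50. Nadia: free for 14:30-14:50. Hiro: not fully free for 14:30-14:50. Ximena: free for 14:30-14:50. Arjun: not fully free for 14:30-14:50. Grace: free for 14:30-14:50.

Arjun, Hiro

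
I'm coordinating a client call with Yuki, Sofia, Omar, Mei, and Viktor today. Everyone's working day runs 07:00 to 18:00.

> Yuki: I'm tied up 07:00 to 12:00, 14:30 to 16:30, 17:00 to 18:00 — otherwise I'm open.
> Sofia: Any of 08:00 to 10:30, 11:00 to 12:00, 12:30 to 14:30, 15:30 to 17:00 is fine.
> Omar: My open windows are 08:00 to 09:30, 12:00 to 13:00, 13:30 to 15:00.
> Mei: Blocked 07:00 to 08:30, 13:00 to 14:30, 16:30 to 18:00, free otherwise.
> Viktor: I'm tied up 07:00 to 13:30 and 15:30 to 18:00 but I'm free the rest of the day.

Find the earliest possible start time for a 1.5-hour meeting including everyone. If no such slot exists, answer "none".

none

Yuki free: 12:00-14:30, 16:30-17:00 (invert busy blocks within the working day).
Sofia free: 08:00-10:30, 11:00-12:00, 12:30-14:30, 15:30-17:00.
Omar free: 08:00-09:30, 12:00-13:00, 13:30-15:00.
Mei free: 08:30-13:00, 14:30-16:30 (invert busy blocks within the working day).
Viktor free: 13:30-15:30 (invert busy blocks within the working day).
Yuki ∩ Sofia: 12:30-14:30, 16:30-17:00.
Yuki ∩ Sofia ∩ Omar: 12:30-13:00, 13:30-14:30.
Yuki ∩ Sofia ∩ Omar ∩ Mei: 12:30-13:00.
Yuki ∩ Sofia ∩ Omar ∩ Mei ∩ Viktor: ∅.
There is no time when everyone is free.
No common window is at least 90 minutes long.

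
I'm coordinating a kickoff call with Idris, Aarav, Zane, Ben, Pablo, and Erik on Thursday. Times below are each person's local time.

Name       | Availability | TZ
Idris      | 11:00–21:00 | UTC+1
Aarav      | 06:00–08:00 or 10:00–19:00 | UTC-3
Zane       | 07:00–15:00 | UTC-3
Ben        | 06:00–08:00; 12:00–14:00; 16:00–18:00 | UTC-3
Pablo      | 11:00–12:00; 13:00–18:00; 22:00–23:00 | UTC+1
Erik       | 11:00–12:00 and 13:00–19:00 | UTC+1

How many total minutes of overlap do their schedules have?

180

Idris in UTC: 10:00-20:00 (subtract 1h to convert from UTC+1).
Aarav in UTC: 09:00-11:00, 13:00-22:00 (add 3h to convert from UTC-3).
Zane in UTC: 10:00-18:00 (add 3h to convert from UTC-3).
Ben in UTC: 09:00-11:00, 15:00-17:00, 19:00-21:00 (add 3h to convert from UTC-3).
Pablo in UTC: 10:00-11:00, 12:00-17:00, 21:00-22:00 (subtract 1h to convert from UTC+1).
Erik in UTC: 10:00-11:00, 12:00-18:00 (subtract 1h to convert from UTC+1).
Idris ∩ Aarav: 10:00-11:00, 13:00-20:00.
Idris ∩ Aarav ∩ Zane: 10:00-11:00, 13:00-18:00.
Idris ∩ Aarav ∩ Zane ∩ Ben: 10:00-11:00, 15:00-17:00.
Idris ∩ Aarav ∩ Zane ∩ Ben ∩ Pablo: 10:00-11:00, 15:00-17:00.
Idris ∩ Aarav ∩ Zane ∩ Ben ∩ Pablo ∩ Erik: 10:00-11:00, 15:00-17:00.
So the common availability across everyone is 10:00-11:00, 15:00-17:00.
Summing the common windows: 60 + 120 = 180 minutes.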